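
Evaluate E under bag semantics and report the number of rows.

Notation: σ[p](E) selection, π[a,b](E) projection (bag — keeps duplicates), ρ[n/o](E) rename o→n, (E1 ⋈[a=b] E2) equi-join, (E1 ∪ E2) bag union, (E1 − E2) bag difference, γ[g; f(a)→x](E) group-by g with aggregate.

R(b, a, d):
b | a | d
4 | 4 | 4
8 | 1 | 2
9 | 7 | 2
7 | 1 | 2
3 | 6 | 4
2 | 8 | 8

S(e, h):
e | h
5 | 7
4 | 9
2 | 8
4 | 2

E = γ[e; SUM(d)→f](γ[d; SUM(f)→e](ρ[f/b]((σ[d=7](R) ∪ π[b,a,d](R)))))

Per-node cardinality:
  R → 6
  σ[d=7](R) → 0
  R → 6
  π[b,a,d](R) → 6
  (σ[d=7](R) ∪ π[b,a,d](R)) → 6
  ρ[f/b]((σ[d=7](R) ∪ π[b,a,d](R))) → 6
  γ[d; SUM(f)→e](ρ[f/b]((σ[d=7](R) ∪ π[b,a,d](R)))) → 3
  γ[e; SUM(d)→f](γ[d; SUM(f)→e](ρ[f/b]((σ[d=7](R) ∪ π[b,a,d](R))))) → 3

|E| = 3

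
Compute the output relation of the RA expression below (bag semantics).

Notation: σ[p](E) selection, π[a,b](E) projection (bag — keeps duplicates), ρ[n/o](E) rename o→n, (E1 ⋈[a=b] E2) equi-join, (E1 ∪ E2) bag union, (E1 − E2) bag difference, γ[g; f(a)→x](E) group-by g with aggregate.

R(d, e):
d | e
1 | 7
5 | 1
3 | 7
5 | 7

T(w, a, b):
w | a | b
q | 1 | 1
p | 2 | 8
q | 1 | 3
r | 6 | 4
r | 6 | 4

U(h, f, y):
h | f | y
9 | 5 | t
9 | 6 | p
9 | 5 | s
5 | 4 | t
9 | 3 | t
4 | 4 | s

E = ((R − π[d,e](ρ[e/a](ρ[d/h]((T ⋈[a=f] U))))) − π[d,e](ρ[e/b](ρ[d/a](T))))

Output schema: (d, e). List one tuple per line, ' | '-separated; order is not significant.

Row counts bottom-up:
  R → 4
  T → 5
  U → 6
  (T ⋈[a=f] U) → 2
  ρ[d/h]((T ⋈[a=f] U)) → 2
  ρ[e/a](ρ[d/h]((T ⋈[a=f] U))) → 2
  π[d,e](ρ[e/a](ρ[d/h]((T ⋈[a=f] U)))) → 2
  (R − π[d,e](ρ[e/a](ρ[d/h]((T ⋈[a=f] U))))) → 4
  T → 5
  ρ[d/a](T) → 5
  ρ[e/b](ρ[d/a](T)) → 5
  π[d,e](ρ[e/b](ρ[d/a](T))) → 5
  ((R − π[d,e](ρ[e/a](ρ[d/h]((T ⋈[a=f] U))))) − π[d,e](ρ[e/b](ρ[d/a](T)))) → 4

== RESULT ==
d | e
1 | 7
3 | 7
5 | 1
5 | 7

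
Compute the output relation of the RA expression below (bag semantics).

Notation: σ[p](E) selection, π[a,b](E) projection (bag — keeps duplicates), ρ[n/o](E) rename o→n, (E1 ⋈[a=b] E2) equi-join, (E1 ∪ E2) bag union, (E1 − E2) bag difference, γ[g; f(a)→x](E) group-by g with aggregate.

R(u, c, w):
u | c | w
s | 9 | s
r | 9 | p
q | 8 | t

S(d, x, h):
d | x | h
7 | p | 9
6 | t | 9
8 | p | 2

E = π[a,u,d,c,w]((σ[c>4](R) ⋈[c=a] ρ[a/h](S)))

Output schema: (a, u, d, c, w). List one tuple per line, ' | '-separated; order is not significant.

Subexpression sizes:
  R → 3
  σ[c>4](R) → 3
  S → 3
  ρ[a/h](S) → 3
  (σ[c>4](R) ⋈[c=a] ρ[a/h](S)) → 4
  π[a,u,d,c,w]((σ[c>4](R) ⋈[c=a] ρ[a/h](S))) → 4

== RESULT ==
a | u | d | c | w
9 | r | 6 | 9 | p
9 | r | 7 | 9 | p
9 | s | 6 | 9 | s
9 | s | 7 | 9 | s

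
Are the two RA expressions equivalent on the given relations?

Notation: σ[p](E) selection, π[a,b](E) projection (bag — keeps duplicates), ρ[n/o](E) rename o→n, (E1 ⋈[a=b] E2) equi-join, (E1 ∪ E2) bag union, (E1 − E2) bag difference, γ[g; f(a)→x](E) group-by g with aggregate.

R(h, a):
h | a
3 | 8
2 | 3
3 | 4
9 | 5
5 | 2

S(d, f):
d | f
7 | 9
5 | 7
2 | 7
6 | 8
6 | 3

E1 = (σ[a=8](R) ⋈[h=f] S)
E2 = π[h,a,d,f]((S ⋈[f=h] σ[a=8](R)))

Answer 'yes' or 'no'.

E1 stepwise |·|:
  R → 5
  σ[a=8](R) → 1
  S → 5
  (σ[a=8](R) ⋈[h=f] S) → 1
E2 stepwise |·|:
  S → 5
  R → 5
  σ[a=8](R) → 1
  (S ⋈[f=h] σ[a=8](R)) → 1
  π[h,a,d,f]((S ⋈[f=h] σ[a=8](R))) → 1

E1 and E2 produce the same multiset:
h | a | d | f
3 | 8 | 6 | 3

yes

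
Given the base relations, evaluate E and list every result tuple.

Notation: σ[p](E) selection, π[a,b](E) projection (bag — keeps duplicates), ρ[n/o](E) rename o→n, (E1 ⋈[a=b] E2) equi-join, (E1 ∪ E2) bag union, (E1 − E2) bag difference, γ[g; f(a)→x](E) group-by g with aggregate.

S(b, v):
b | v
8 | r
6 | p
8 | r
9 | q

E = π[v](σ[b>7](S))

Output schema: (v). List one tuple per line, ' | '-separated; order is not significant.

Subexpression sizes:
  S → 4
  σ[b>7](S) → 3
  π[v](σ[b>7](S)) → 3

== RESULT ==
v
q
r
r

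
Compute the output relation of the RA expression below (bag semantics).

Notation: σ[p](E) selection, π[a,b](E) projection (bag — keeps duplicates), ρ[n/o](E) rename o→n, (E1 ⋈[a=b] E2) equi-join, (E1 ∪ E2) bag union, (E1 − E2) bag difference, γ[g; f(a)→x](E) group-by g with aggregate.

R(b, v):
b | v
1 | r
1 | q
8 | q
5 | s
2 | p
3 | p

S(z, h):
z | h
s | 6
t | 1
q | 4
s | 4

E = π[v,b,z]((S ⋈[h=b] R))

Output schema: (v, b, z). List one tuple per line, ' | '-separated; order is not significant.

Subexpression sizes:
  S → 4
  R → 6
  (S ⋈[h=b] R) → 2
  π[v,b,z]((S ⋈[h=b] R)) → 2

== RESULT ==
v | b | z
q | 1 | t
r | 1 | t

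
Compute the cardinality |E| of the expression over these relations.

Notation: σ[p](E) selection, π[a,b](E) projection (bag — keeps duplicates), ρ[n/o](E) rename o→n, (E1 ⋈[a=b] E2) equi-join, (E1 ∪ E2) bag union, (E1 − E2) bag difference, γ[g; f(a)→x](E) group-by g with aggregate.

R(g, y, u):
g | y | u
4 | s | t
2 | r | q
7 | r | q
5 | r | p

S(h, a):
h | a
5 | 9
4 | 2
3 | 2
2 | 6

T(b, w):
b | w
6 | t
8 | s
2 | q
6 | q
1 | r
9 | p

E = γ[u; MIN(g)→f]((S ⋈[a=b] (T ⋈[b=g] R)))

Row counts bottom-up:
  S → 4
  T → 6
  R → 4
  (T ⋈[b=g] R) → 1
  (S ⋈[a=b] (T ⋈[b=g] R)) → 2
  γ[u; MIN(g)→f]((S ⋈[a=b] (T ⋈[b=g] R))) → 1

|E| = 1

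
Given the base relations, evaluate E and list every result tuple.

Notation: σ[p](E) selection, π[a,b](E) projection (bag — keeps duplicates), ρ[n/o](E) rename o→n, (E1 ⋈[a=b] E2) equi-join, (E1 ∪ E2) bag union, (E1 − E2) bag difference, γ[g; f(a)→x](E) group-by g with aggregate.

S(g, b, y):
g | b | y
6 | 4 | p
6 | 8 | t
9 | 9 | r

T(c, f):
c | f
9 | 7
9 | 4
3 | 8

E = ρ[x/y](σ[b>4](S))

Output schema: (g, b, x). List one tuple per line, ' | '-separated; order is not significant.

Row counts bottom-up:
  S → 3
  σ[b>4](S) → 2
  ρ[x/y](σ[b>4](S)) → 2

== RESULT ==
g | b | x
6 | 8 | t
9 | 9 | r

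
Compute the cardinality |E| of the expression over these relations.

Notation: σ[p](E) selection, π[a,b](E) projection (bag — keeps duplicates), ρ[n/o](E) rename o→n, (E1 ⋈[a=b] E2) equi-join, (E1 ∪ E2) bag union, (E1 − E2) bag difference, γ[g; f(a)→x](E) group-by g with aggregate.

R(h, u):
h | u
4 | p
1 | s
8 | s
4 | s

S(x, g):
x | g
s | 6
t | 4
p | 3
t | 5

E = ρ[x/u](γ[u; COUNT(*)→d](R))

Stepwise |·|:
  R → 4
  γ[u; COUNT(*)→d](R) → 2
  ρ[x/u](γ[u; COUNT(*)→d](R)) → 2

|E| = 2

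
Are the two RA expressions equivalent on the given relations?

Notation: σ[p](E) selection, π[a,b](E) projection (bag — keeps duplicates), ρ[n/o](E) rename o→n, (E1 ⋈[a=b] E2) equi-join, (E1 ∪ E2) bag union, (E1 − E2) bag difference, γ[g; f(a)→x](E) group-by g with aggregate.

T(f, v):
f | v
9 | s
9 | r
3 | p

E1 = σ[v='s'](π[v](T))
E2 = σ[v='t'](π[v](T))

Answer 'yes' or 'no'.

E1 per-node cardinality:
  T → 3
  π[v](T) → 3
  σ[v='s'](π[v](T)) → 1
E2 per-node cardinality:
  T → 3
  π[v](T) → 3
  σ[v='t'](π[v](T)) → 0

E1 result:
v
s
E2 result:
v
(0 rows)
Witness: ('s',) appears 1× in E1 but 0× in E2.

no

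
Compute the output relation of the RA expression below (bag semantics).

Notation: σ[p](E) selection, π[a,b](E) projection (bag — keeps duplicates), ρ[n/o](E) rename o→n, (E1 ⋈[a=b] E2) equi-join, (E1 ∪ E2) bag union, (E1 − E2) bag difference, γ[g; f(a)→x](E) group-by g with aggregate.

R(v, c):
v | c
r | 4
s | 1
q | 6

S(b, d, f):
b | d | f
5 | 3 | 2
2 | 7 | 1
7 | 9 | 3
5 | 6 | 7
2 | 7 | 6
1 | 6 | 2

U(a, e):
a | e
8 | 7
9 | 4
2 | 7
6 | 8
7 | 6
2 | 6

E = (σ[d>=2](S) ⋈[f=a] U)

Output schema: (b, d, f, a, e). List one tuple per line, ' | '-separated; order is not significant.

Stepwise |·|:
  S → 6
  σ[d>=2](S) → 6
  U → 6
  (σ[d>=2](S) ⋈[f=a] U) → 6

== RESULT ==
b | d | f | a | e
1 | 6 | 2 | 2 | 6
1 | 6 | 2 | 2 | 7
2 | 7 | 6 | 6 | 8
5 | 3 | 2 | 2 | 6
5 | 3 | 2 | 2 | 7
5 | 6 | 7 | 7 | 6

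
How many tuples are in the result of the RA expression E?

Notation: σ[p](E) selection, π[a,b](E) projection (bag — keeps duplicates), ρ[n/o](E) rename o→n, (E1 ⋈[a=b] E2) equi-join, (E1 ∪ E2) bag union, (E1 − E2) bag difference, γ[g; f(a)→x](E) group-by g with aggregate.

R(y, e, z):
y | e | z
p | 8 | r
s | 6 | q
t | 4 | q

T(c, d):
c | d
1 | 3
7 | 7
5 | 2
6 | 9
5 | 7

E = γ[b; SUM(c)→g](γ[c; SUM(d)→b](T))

Per-node cardinality:
  T → 5
  γ[c; SUM(d)→b](T) → 4
  γ[b; SUM(c)→g](γ[c; SUM(d)→b](T)) → 3

|E| = 3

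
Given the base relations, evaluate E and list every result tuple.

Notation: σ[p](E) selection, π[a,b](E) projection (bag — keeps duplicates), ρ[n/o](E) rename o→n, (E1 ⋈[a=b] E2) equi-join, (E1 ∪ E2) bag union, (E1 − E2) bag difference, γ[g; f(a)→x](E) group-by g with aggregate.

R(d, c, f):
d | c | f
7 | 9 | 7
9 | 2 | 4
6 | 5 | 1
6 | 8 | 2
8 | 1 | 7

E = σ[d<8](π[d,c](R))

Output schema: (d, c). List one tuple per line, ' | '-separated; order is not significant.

Subexpression sizes:
  R → 5
  π[d,c](R) → 5
  σ[d<8](π[d,c](R)) → 3

== RESULT ==
d | c
6 | 5
6 | 8
7 | 9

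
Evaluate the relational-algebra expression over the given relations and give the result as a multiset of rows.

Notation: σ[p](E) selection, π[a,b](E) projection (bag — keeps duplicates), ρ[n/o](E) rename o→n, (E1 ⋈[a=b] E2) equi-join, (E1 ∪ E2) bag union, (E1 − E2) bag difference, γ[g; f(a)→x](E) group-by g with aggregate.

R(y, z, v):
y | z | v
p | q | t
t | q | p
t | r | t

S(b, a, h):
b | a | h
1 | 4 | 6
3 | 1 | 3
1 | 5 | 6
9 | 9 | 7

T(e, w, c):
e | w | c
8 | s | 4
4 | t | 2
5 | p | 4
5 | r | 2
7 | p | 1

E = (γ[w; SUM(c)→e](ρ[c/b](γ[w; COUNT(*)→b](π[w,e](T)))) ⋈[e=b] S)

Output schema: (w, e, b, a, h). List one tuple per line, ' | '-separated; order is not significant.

Stepwise |·|:
  T → 5
  π[w,e](T) → 5
  γ[w; COUNT(*)→b](π[w,e](T)) → 4
  ρ[c/b](γ[w; COUNT(*)→b](π[w,e](T))) → 4
  γ[w; SUM(c)→e](ρ[c/b](γ[w; COUNT(*)→b](π[w,e](T)))) → 4
  S → 4
  (γ[w; SUM(c)→e](ρ[c/b](γ[w; COUNT(*)→b](π[w,e](T)))) ⋈[e=b] S) → 6

== RESULT ==
w | e | b | a | h
r | 1 | 1 | 4 | 6
r | 1 | 1 | 5 | 6
s | 1 | 1 | 4 | 6
s | 1 | 1 | 5 | 6
t | 1 | 1 | 4 | 6
t | 1 | 1 | 5 | 6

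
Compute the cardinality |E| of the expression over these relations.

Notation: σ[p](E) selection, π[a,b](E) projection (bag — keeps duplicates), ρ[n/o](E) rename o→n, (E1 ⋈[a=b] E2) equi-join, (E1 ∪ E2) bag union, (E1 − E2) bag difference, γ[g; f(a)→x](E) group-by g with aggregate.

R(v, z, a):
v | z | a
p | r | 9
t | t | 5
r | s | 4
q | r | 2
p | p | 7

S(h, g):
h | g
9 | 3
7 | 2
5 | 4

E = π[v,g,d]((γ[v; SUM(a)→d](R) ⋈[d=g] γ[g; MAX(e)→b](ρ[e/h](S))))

Stepwise |·|:
  R → 5
  γ[v; SUM(a)→d](R) → 4
  S → 3
  ρ[e/h](S) → 3
  γ[g; MAX(e)→b](ρ[e/h](S)) → 3
  (γ[v; SUM(a)→d](R) ⋈[d=g] γ[g; MAX(e)→b](ρ[e/h](S))) → 2
  π[v,g,d]((γ[v; SUM(a)→d](R) ⋈[d=g] γ[g; MAX(e)→b](ρ[e/h](S)))) → 2

|E| = 2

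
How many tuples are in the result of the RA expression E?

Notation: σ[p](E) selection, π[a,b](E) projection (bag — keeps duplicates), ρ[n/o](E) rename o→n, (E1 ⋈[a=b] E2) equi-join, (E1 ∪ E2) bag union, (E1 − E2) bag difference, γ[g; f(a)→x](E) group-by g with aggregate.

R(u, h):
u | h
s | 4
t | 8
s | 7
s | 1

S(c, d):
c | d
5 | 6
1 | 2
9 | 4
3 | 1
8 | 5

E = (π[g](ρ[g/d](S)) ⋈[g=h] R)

Subexpression sizes:
  S → 5
  ρ[g/d](S) → 5
  π[g](ρ[g/d](S)) → 5
  R → 4
  (π[g](ρ[g/d](S)) ⋈[g=h] R) → 2

|E| = 2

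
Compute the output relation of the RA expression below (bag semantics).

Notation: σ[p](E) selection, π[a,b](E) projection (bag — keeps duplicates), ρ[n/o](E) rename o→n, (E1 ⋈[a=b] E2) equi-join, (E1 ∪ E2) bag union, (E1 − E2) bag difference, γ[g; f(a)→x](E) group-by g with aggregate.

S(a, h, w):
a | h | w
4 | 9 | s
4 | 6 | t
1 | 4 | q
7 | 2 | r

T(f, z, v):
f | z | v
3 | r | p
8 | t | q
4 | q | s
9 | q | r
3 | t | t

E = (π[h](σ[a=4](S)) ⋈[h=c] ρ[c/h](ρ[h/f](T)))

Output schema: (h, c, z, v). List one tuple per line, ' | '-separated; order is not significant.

Stepwise |·|:
  S → 4
  σ[a=4](S) → 2
  π[h](σ[a=4](S)) → 2
  T → 5
  ρ[h/f](T) → 5
  ρ[c/h](ρ[h/f](T)) → 5
  (π[h](σ[a=4](S)) ⋈[h=c] ρ[c/h](ρ[h/f](T))) → 1

== RESULT ==
h | c | z | v
9 | 9 | q | r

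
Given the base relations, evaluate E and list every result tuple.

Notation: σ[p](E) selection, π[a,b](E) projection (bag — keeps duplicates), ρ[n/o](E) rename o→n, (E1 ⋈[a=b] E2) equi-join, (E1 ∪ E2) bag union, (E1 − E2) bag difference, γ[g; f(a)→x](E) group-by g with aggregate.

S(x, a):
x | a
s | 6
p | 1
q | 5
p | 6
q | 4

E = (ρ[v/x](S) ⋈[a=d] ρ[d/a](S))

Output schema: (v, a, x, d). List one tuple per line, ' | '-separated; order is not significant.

Subexpression sizes:
  S → 5
  ρ[v/x](S) → 5
  S → 5
  ρ[d/a](S) → 5
  (ρ[v/x](S) ⋈[a=d] ρ[d/a](S)) → 7

== RESULT ==
v | a | x | d
p | 1 | p | 1
p | 6 | p | 6
p | 6 | s | 6
q | 4 | q | 4
q | 5 | q | 5
s | 6 | p | 6
s | 6 | s | 6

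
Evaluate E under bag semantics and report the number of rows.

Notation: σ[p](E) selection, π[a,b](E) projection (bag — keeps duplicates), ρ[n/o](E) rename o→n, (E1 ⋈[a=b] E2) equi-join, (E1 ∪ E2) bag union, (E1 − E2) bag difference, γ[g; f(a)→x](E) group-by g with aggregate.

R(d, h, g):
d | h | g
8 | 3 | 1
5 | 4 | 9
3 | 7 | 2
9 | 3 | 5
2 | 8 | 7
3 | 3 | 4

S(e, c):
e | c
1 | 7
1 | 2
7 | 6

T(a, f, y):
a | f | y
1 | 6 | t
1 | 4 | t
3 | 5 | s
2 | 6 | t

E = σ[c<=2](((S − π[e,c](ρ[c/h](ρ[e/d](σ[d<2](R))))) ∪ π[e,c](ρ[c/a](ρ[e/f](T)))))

Stepwise |·|:
  S → 3
  R → 6
  σ[d<2](R) → 0
  ρ[e/d](σ[d<2](R)) → 0
  ρ[c/h](ρ[e/d](σ[d<2](R))) → 0
  π[e,c](ρ[c/h](ρ[e/d](σ[d<2](R)))) → 0
  (S − π[e,c](ρ[c/h](ρ[e/d](σ[d<2](R))))) → 3
  T → 4
  ρ[e/f](T) → 4
  ρ[c/a](ρ[e/f](T)) → 4
  π[e,c](ρ[c/a](ρ[e/f](T))) → 4
  ((S − π[e,c](ρ[c/h](ρ[e/d](σ[d<2](R))))) ∪ π[e,c](ρ[c/a](ρ[e/f](T)))) → 7
  σ[c<=2](((S − π[e,c](ρ[c/h](ρ[e/d](σ[d<2](R))))) ∪ π[e,c](ρ[c/a](ρ[e/f](T))))) → 4

|E| = 4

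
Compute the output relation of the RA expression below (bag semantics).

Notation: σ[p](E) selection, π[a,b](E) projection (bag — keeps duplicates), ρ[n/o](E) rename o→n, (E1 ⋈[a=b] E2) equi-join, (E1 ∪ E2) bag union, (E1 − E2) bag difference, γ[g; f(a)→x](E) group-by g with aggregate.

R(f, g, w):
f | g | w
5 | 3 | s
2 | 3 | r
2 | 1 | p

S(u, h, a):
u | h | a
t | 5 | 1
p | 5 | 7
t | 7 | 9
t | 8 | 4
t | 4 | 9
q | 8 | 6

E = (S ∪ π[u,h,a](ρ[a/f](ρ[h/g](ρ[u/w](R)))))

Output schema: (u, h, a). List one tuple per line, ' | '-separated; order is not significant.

Row counts bottom-up:
  S → 6
  R → 3
  ρ[u/w](R) → 3
  ρ[h/g](ρ[u/w](R)) → 3
  ρ[a/f](ρ[h/g](ρ[u/w](R))) → 3
  π[u,h,a](ρ[a/f](ρ[h/g](ρ[u/w](R)))) → 3
  (S ∪ π[u,h,a](ρ[a/f](ρ[h/g](ρ[u/w](R))))) → 9

== RESULT ==
u | h | a
p | 1 | 2
p | 5 | 7
q | 8 | 6
r | 3 | 2
s | 3 | 5
t | 4 | 9
t | 5 | 1
t | 7 | 9
t | 8 | 4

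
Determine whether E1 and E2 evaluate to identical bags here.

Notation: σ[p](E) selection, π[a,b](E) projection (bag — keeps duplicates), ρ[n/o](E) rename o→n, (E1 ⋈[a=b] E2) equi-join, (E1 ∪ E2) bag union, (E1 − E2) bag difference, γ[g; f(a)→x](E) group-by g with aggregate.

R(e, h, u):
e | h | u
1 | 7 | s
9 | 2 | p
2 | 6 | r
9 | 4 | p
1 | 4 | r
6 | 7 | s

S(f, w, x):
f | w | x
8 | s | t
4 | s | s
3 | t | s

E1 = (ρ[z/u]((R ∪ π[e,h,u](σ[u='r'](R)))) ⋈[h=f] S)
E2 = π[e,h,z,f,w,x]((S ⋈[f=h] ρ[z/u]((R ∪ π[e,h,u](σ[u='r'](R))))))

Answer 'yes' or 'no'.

E1 per-node cardinality:
  R → 6
  R → 6
  σ[u='r'](R) → 2
  π[e,h,u](σ[u='r'](R)) → 2
  (R ∪ π[e,h,u](σ[u='r'](R))) → 8
  ρ[z/u]((R ∪ π[e,h,u](σ[u='r'](R)))) → 8
  S → 3
  (ρ[z/u]((R ∪ π[e,h,u](σ[u='r'](R)))) ⋈[h=f] S) → 3
E2 per-node cardinality:
  S → 3
  R → 6
  R → 6
  σ[u='r'](R) → 2
  π[e,h,u](σ[u='r'](R)) → 2
  (R ∪ π[e,h,u](σ[u='r'](R))) → 8
  ρ[z/u]((R ∪ π[e,h,u](σ[u='r'](R)))) → 8
  (S ⋈[f=h] ρ[z/u]((R ∪ π[e,h,u](σ[u='r'](R))))) → 3
  π[e,h,z,f,w,x]((S ⋈[f=h] ρ[z/u]((R ∪ π[e,h,u](σ[u='r'](R)))))) → 3

E1 and E2 produce the same multiset:
e | h | z | f | w | x
1 | 4 | r | 4 | s | s
1 | 4 | r | 4 | s | s
9 | 4 | p | 4 | s | s

yes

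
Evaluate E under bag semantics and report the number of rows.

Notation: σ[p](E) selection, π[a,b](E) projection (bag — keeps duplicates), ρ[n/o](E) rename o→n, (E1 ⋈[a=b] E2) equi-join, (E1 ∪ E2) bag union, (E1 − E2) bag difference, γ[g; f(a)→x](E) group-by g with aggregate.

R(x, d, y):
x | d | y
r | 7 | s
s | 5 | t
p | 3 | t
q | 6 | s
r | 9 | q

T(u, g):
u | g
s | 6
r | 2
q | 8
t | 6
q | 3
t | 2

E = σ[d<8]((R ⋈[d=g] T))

Row counts bottom-up:
  R → 5
  T → 6
  (R ⋈[d=g] T) → 3
  σ[d<8]((R ⋈[d=g] T)) → 3

|E| = 3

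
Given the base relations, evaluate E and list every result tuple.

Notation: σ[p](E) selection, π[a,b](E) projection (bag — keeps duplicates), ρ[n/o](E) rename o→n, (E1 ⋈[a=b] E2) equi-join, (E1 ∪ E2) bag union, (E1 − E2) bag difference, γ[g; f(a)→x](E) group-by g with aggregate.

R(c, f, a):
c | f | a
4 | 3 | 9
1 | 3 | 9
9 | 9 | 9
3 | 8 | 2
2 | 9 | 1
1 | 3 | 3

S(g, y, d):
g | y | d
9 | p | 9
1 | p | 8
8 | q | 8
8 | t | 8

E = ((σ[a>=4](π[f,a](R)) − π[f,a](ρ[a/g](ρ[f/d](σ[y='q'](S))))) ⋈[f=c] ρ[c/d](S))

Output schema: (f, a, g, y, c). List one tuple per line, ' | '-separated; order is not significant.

Row counts bottom-up:
  R → 6
  π[f,a](R) → 6
  σ[a>=4](π[f,a](R)) → 3
  S → 4
  σ[y='q'](S) → 1
  ρ[f/d](σ[y='q'](S)) → 1
  ρ[a/g](ρ[f/d](σ[y='q'](S))) → 1
  π[f,a](ρ[a/g](ρ[f/d](σ[y='q'](S)))) → 1
  (σ[a>=4](π[f,a](R)) − π[f,a](ρ[a/g](ρ[f/d](σ[y='q'](S))))) → 3
  S → 4
  ρ[c/d](S) → 4
  ((σ[a>=4](π[f,a](R)) − π[f,a](ρ[a/g](ρ[f/d](σ[y='q'](S))))) ⋈[f=c] ρ[c/d](S)) → 1

== RESULT ==
f | a | g | y | c
9 | 9 | 9 | p | 9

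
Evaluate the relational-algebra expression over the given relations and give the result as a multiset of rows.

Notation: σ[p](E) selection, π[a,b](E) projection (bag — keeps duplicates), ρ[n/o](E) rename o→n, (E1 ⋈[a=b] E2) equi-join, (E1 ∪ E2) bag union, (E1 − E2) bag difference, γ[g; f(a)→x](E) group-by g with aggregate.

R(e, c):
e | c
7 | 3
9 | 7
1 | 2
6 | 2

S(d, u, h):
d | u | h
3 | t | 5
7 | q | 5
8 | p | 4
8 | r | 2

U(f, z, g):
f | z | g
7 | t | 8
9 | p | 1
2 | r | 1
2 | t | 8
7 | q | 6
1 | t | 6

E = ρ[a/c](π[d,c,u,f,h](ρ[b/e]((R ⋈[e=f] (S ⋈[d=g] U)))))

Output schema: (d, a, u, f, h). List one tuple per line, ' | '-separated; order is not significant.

Stepwise |·|:
  R → 4
  S → 4
  U → 6
  (S ⋈[d=g] U) → 4
  (R ⋈[e=f] (S ⋈[d=g] U)) → 2
  ρ[b/e]((R ⋈[e=f] (S ⋈[d=g] U))) → 2
  π[d,c,u,f,h](ρ[b/e]((R ⋈[e=f] (S ⋈[d=g] U)))) → 2
  ρ[a/c](π[d,c,u,f,h](ρ[b/e]((R ⋈[e=f] (S ⋈[d=g] U))))) → 2

== RESULT ==
d | a | u | f | h
8 | 3 | p | 7 | 4
8 | 3 | r | 7 | 2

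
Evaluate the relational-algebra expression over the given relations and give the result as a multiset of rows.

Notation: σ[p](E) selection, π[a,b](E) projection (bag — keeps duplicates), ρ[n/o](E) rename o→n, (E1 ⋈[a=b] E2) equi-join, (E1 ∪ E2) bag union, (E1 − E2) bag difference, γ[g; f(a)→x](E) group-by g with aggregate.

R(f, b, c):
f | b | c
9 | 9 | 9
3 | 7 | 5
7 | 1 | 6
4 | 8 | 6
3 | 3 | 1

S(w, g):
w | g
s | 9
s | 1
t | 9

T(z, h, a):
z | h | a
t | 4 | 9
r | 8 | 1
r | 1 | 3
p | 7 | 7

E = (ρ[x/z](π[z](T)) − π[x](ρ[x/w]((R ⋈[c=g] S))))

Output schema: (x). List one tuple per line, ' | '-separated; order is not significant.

Row counts bottom-up:
  T → 4
  π[z](T) → 4
  ρ[x/z](π[z](T)) → 4
  R → 5
  S → 3
  (R ⋈[c=g] S) → 3
  ρ[x/w]((R ⋈[c=g] S)) → 3
  π[x](ρ[x/w]((R ⋈[c=g] S))) → 3
  (ρ[x/z](π[z](T)) − π[x](ρ[x/w]((R ⋈[c=g] S)))) → 3

== RESULT ==
x
p
r
r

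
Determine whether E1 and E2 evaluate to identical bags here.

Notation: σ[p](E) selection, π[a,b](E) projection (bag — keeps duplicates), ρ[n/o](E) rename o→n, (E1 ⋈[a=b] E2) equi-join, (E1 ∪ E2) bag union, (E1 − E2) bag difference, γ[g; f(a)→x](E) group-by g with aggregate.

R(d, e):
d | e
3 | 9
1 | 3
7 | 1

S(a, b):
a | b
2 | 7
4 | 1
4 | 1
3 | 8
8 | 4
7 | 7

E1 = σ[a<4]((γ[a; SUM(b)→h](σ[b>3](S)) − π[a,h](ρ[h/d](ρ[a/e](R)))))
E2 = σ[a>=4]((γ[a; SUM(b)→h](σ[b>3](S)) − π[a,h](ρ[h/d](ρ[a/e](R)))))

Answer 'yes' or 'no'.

E1 row counts bottom-up:
  S → 6
  σ[b>3](S) → 4
  γ[a; SUM(b)→h](σ[b>3](S)) → 4
  R → 3
  ρ[a/e](R) → 3
  ρ[h/d](ρ[a/e](R)) → 3
  π[a,h](ρ[h/d](ρ[a/e](R))) → 3
  (γ[a; SUM(b)→h](σ[b>3](S)) − π[a,h](ρ[h/d](ρ[a/e](R)))) → 4
  σ[a<4]((γ[a; SUM(b)→h](σ[b>3](S)) − π[a,h](ρ[h/d](ρ[a/e](R))))) → 2
E2 row counts bottom-up:
  S → 6
  σ[b>3](S) → 4
  γ[a; SUM(b)→h](σ[b>3](S)) → 4
  R → 3
  ρ[a/e](R) → 3
  ρ[h/d](ρ[a/e](R)) → 3
  π[a,h](ρ[h/d](ρ[a/e](R))) → 3
  (γ[a; SUM(b)→h](σ[b>3](S)) − π[a,h](ρ[h/d](ρ[a/e](R)))) → 4
  σ[a>=4]((γ[a; SUM(b)→h](σ[b>3](S)) − π[a,h](ρ[h/d](ρ[a/e](R))))) → 2

E1 result:
a | h
2 | 7
3 | 8
E2 result:
a | h
7 | 7
8 | 4
Witness: (3, 8) appears 1× in E1 but 0× in E2.

no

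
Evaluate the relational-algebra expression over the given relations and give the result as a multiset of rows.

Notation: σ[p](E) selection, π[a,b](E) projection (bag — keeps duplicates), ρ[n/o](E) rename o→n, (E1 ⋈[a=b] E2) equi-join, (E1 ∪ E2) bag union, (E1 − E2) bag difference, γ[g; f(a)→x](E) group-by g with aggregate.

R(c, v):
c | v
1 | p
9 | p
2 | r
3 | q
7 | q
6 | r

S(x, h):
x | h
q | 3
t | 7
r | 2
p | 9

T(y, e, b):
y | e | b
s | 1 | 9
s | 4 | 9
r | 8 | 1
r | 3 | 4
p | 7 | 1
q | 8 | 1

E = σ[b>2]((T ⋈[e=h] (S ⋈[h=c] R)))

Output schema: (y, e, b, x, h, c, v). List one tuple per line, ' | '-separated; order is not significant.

Subexpression sizes:
  T → 6
  S → 4
  R → 6
  (S ⋈[h=c] R) → 4
  (T ⋈[e=h] (S ⋈[h=c] R)) → 2
  σ[b>2]((T ⋈[e=h] (S ⋈[h=c] R))) → 1

== RESULT ==
y | e | b | x | h | c | v
r | 3 | 4 | q | 3 | 3 | q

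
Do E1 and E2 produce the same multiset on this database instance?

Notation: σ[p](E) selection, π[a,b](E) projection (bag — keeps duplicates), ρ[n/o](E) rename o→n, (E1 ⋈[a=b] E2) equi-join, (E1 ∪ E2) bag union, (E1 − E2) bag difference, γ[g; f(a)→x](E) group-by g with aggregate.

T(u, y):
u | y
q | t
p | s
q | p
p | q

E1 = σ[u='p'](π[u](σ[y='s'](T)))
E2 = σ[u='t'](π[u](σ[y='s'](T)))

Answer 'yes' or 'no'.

E1 stepwise |·|:
  T → 4
  σ[y='s'](T) → 1
  π[u](σ[y='s'](T)) → 1
  σ[u='p'](π[u](σ[y='s'](T))) → 1
E2 stepwise |·|:
  T → 4
  σ[y='s'](T) → 1
  π[u](σ[y='s'](T)) → 1
  σ[u='t'](π[u](σ[y='s'](T))) → 0

E1 result:
u
p
E2 result:
u
(0 rows)
Witness: ('p',) appears 1× in E1 but 0× in E2.

no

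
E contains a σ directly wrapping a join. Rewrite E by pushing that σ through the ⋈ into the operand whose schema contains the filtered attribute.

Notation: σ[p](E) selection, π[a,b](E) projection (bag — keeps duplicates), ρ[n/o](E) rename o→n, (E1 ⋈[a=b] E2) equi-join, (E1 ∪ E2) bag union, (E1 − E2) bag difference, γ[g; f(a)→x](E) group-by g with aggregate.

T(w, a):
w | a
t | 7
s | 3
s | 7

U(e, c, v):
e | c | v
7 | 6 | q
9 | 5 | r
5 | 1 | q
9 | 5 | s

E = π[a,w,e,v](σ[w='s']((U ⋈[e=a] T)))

σ filters on w, owned by the right side.
E' = π[a,w,e,v]((U ⋈[e=a] σ[w='s'](T)))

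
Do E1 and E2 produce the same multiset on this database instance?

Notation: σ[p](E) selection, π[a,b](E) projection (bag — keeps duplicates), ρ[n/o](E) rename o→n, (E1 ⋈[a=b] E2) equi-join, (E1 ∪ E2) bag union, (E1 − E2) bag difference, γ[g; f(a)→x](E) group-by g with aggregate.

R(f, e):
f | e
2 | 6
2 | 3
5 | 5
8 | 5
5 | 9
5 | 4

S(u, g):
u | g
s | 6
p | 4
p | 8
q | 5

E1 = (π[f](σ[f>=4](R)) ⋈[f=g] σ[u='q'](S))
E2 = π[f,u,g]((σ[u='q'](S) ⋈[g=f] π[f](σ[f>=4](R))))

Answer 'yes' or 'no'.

E1 stepwise |·|:
  R → 6
  σ[f>=4](R) → 4
  π[f](σ[f>=4](R)) → 4
  S → 4
  σ[u='q'](S) → 1
  (π[f](σ[f>=4](R)) ⋈[f=g] σ[u='q'](S)) → 3
E2 stepwise |·|:
  S → 4
  σ[u='q'](S) → 1
  R → 6
  σ[f>=4](R) → 4
  π[f](σ[f>=4](R)) → 4
  (σ[u='q'](S) ⋈[g=f] π[f](σ[f>=4](R))) → 3
  π[f,u,g]((σ[u='q'](S) ⋈[g=f] π[f](σ[f>=4](R)))) → 3

E1 and E2 produce the same multiset:
f | u | g
5 | q | 5
5 | q | 5
5 | q | 5

yes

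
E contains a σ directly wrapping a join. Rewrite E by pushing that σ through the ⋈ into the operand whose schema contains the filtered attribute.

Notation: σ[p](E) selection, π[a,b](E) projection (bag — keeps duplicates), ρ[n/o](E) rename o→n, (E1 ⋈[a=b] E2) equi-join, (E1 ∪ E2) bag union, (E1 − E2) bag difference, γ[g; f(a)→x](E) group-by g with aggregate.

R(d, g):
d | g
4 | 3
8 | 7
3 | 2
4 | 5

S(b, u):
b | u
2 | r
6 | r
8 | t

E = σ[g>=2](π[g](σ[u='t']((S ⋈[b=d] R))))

σ filters on u, owned by the left side.
E' = σ[g>=2](π[g]((σ[u='t'](S) ⋈[b=d] R)))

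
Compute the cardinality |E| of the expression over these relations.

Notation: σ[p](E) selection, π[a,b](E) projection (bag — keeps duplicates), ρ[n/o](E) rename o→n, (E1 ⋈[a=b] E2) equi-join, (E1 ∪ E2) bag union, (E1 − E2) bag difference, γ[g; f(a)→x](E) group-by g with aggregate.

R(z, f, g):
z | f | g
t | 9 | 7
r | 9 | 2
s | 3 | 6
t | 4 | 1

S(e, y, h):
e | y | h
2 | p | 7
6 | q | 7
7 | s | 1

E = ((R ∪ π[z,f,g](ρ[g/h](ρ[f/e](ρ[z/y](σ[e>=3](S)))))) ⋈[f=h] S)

Row counts bottom-up:
  R → 4
  S → 3
  σ[e>=3](S) → 2
  ρ[z/y](σ[e>=3](S)) → 2
  ρ[f/e](ρ[z/y](σ[e>=3](S))) → 2
  ρ[g/h](ρ[f/e](ρ[z/y](σ[e>=3](S)))) → 2
  π[z,f,g](ρ[g/h](ρ[f/e](ρ[z/y](σ[e>=3](S))))) → 2
  (R ∪ π[z,f,g](ρ[g/h](ρ[f/e](ρ[z/y](σ[e>=3](S)))))) → 6
  S → 3
  ((R ∪ π[z,f,g](ρ[g/h](ρ[f/e](ρ[z/y](σ[e>=3](S)))))) ⋈[f=h] S) → 2

|E| = 2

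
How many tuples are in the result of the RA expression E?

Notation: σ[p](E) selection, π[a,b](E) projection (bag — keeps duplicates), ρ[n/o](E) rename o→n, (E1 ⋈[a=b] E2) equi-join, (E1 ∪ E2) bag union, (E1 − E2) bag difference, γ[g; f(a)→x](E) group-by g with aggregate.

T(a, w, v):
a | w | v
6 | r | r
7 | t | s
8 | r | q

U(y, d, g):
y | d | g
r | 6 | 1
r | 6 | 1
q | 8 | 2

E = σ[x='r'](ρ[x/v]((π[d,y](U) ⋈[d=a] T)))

Per-node cardinality:
  U → 3
  π[d,y](U) → 3
  T → 3
  (π[d,y](U) ⋈[d=a] T) → 3
  ρ[x/v]((π[d,y](U) ⋈[d=a] T)) → 3
  σ[x='r'](ρ[x/v]((π[d,y](U) ⋈[d=a] T))) → 2

|E| = 2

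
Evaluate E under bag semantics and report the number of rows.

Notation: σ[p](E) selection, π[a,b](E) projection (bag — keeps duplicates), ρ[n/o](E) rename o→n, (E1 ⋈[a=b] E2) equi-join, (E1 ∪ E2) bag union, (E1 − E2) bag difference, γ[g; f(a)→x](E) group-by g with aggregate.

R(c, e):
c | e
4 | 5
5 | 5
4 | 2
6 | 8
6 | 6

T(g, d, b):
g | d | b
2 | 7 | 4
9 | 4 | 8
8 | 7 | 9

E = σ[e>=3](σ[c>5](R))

Row counts bottom-up:
  R → 5
  σ[c>5](R) → 2
  σ[e>=3](σ[c>5](R)) → 2

|E| = 2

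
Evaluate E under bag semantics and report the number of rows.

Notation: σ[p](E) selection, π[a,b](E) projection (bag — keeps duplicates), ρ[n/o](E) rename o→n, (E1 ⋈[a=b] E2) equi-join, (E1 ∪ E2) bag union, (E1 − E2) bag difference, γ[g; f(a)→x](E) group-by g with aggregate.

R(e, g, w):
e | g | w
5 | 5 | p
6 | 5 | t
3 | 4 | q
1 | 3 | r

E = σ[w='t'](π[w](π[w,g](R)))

Row counts bottom-up:
  R → 4
  π[w,g](R) → 4
  π[w](π[w,g](R)) → 4
  σ[w='t'](π[w](π[w,g](R))) → 1

|E| = 1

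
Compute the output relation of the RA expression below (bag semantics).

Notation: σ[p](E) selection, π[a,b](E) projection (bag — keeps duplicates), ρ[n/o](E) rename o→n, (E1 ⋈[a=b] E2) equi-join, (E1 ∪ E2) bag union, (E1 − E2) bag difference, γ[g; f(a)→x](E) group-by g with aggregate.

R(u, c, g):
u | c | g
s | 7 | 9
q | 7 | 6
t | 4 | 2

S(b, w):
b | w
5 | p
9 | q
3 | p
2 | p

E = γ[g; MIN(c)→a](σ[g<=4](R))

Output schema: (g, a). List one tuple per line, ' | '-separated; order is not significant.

Per-node cardinality:
  R → 3
  σ[g<=4](R) → 1
  γ[g; MIN(c)→a](σ[g<=4](R)) → 1

== RESULT ==
g | a
2 | 4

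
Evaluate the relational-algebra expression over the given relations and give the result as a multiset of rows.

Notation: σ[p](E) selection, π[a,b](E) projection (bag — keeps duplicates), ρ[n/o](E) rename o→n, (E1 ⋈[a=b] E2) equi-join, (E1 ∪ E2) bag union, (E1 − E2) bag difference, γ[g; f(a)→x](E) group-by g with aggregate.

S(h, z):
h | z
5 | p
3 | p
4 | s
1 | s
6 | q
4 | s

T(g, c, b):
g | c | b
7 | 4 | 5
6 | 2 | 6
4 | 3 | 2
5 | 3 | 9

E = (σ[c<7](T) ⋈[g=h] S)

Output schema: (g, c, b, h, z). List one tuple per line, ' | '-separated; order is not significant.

Subexpression sizes:
  T → 4
  σ[c<7](T) → 4
  S → 6
  (σ[c<7](T) ⋈[g=h] S) → 4

== RESULT ==
g | c | b | h | z
4 | 3 | 2 | 4 | s
4 | 3 | 2 | 4 | s
5 | 3 | 9 | 5 | p
6 | 2 | 6 | 6 | q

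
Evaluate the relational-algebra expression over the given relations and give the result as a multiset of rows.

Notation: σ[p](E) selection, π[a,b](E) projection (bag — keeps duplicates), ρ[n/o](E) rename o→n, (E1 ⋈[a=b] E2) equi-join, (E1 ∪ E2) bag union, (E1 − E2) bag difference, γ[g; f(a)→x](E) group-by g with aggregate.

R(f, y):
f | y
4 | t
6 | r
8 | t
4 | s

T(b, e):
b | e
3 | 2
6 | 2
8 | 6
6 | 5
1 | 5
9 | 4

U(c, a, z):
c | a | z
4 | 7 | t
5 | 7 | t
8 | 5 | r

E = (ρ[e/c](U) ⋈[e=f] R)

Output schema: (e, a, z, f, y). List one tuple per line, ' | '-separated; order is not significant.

Per-node cardinality:
  U → 3
  ρ[e/c](U) → 3
  R → 4
  (ρ[e/c](U) ⋈[e=f] R) → 3

== RESULT ==
e | a | z | f | y
4 | 7 | t | 4 | s
4 | 7 | t | 4 | t
8 | 5 | r | 8 | t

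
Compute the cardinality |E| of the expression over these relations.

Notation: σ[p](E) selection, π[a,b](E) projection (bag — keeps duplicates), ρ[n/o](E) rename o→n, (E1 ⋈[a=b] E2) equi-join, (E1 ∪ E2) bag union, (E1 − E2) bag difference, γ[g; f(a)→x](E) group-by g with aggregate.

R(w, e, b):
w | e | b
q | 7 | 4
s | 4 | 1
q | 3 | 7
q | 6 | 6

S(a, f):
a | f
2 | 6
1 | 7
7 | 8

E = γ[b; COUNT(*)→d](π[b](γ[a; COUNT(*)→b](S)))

Stepwise |·|:
  S → 3
  γ[a; COUNT(*)→b](S) → 3
  π[b](γ[a; COUNT(*)→b](S)) → 3
  γ[b; COUNT(*)→d](π[b](γ[a; COUNT(*)→b](S))) → 1

|E| = 1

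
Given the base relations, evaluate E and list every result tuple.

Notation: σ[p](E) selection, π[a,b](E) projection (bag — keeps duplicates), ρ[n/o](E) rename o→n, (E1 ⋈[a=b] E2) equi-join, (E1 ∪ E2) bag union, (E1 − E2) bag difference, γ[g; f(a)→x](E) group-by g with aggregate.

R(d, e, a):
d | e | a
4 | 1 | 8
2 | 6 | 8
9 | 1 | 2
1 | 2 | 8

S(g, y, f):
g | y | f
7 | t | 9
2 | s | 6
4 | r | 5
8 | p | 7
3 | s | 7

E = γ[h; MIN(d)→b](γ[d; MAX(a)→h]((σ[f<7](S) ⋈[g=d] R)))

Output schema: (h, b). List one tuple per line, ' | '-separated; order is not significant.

Per-node cardinality:
  S → 5
  σ[f<7](S) → 2
  R → 4
  (σ[f<7](S) ⋈[g=d] R) → 2
  γ[d; MAX(a)→h]((σ[f<7](S) ⋈[g=d] R)) → 2
  γ[h; MIN(d)→b](γ[d; MAX(a)→h]((σ[f<7](S) ⋈[g=d] R))) → 1

== RESULT ==
h | b
8 | 2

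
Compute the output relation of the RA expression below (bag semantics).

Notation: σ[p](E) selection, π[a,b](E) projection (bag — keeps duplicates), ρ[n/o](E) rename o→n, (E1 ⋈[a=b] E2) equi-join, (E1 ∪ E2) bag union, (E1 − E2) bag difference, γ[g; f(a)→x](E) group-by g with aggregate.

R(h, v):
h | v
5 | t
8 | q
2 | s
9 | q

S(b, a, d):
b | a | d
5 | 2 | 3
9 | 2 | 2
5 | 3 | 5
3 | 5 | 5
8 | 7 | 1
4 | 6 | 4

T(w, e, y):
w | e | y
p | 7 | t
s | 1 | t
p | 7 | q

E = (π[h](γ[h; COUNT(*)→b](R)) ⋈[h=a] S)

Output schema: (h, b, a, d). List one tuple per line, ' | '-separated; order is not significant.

Subexpression sizes:
  R → 4
  γ[h; COUNT(*)→b](R) → 4
  π[h](γ[h; COUNT(*)→b](R)) → 4
  S → 6
  (π[h](γ[h; COUNT(*)→b](R)) ⋈[h=a] S) → 3

== RESULT ==
h | b | a | d
2 | 5 | 2 | 3
2 | 9 | 2 | 2
5 | 3 | 5 | 5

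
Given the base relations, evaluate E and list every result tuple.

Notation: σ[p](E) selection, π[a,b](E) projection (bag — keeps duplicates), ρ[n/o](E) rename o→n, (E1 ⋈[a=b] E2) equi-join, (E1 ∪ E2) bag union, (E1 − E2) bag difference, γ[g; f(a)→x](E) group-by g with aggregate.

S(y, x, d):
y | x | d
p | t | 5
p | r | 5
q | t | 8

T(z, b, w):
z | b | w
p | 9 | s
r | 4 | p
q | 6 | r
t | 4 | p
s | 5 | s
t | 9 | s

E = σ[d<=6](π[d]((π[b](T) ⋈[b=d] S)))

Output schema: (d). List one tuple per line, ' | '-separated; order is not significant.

Per-node cardinality:
  T → 6
  π[b](T) → 6
  S → 3
  (π[b](T) ⋈[b=d] S) → 2
  π[d]((π[b](T) ⋈[b=d] S)) → 2
  σ[d<=6](π[d]((π[b](T) ⋈[b=d] S))) → 2

== RESULT ==
d
5
5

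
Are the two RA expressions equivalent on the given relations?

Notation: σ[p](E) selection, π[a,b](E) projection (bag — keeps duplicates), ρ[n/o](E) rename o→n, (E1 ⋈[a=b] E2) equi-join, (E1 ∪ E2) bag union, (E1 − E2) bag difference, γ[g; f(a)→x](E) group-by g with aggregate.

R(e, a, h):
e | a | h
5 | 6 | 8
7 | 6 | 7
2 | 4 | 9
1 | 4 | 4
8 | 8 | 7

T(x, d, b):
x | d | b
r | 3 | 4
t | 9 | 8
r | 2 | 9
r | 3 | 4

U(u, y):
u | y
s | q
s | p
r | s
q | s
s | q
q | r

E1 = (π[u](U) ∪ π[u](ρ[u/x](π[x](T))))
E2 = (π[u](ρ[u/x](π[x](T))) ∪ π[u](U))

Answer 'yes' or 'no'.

E1 subexpression sizes:
  U → 6
  π[u](U) → 6
  T → 4
  π[x](T) → 4
  ρ[u/x](π[x](T)) → 4
  π[u](ρ[u/x](π[x](T))) → 4
  (π[u](U) ∪ π[u](ρ[u/x](π[x](T)))) → 10
E2 subexpression sizes:
  T → 4
  π[x](T) → 4
  ρ[u/x](π[x](T)) → 4
  π[u](ρ[u/x](π[x](T))) → 4
  U → 6
  π[u](U) → 6
  (π[u](ρ[u/x](π[x](T))) ∪ π[u](U)) → 10

E1 and E2 produce the same multiset:
u
q
q
r
r
r
r
s
s
s
t

yes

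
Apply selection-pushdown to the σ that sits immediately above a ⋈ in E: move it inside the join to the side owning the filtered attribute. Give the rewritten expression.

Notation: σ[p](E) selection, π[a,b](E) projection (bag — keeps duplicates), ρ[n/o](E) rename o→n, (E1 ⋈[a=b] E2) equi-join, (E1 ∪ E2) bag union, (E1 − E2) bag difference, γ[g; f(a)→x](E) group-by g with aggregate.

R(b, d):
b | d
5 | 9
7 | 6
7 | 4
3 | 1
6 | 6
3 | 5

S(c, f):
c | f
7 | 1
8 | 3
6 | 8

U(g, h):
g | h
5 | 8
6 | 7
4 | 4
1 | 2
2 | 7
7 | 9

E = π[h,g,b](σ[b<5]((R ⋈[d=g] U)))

σ filters on b, owned by the left side.
E' = π[h,g,b]((σ[b<5](R) ⋈[d=g] U))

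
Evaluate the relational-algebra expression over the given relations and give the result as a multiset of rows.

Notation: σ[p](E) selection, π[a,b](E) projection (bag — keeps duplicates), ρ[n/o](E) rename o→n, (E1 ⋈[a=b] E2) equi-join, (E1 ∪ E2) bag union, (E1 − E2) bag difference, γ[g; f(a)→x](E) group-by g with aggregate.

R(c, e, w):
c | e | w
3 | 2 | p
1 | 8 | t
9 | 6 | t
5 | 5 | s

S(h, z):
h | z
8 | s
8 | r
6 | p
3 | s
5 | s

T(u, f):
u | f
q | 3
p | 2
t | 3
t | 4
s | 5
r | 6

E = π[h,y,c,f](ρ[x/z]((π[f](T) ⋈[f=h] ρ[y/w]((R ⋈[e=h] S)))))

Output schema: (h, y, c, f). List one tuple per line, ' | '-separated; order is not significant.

Stepwise |·|:
  T → 6
  π[f](T) → 6
  R → 4
  S → 5
  (R ⋈[e=h] S) → 4
  ρ[y/w]((R ⋈[e=h] S)) → 4
  (π[f](T) ⋈[f=h] ρ[y/w]((R ⋈[e=h] S))) → 2
  ρ[x/z]((π[f](T) ⋈[f=h] ρ[y/w]((R ⋈[e=h] S)))) → 2
  π[h,y,c,f](ρ[x/z]((π[f](T) ⋈[f=h] ρ[y/w]((R ⋈[e=h] S))))) → 2

== RESULT ==
h | y | c | f
5 | s | 5 | 5
6 | t | 9 | 6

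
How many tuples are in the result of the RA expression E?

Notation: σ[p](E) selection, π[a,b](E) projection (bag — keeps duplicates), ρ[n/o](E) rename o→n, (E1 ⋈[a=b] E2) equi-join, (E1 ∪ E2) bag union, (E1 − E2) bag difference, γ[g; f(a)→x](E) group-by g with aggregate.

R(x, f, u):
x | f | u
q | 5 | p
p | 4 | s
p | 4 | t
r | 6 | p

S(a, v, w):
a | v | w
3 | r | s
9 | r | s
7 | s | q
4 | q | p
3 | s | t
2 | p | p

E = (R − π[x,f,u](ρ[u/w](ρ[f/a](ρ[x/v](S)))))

Row counts bottom-up:
  R → 4
  S → 6
  ρ[x/v](S) → 6
  ρ[f/a](ρ[x/v](S)) → 6
  ρ[u/w](ρ[f/a](ρ[x/v](S))) → 6
  π[x,f,u](ρ[u/w](ρ[f/a](ρ[x/v](S)))) → 6
  (R − π[x,f,u](ρ[u/w](ρ[f/a](ρ[x/v](S))))) → 4

|E| = 4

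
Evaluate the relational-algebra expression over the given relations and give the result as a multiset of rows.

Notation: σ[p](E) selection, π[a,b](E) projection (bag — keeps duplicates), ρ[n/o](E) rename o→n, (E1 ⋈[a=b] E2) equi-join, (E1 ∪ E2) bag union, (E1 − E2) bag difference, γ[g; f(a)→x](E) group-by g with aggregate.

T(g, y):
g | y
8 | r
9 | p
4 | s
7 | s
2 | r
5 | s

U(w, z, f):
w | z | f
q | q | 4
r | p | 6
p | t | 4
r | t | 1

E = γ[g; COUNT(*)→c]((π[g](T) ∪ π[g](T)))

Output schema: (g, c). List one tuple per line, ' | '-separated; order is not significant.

Subexpression sizes:
  T → 6
  π[g](T) → 6
  T → 6
  π[g](T) → 6
  (π[g](T) ∪ π[g](T)) → 12
  γ[g; COUNT(*)→c]((π[g](T) ∪ π[g](T))) → 6

== RESULT ==
g | c
2 | 2
4 | 2
5 | 2
7 | 2
8 | 2
9 | 2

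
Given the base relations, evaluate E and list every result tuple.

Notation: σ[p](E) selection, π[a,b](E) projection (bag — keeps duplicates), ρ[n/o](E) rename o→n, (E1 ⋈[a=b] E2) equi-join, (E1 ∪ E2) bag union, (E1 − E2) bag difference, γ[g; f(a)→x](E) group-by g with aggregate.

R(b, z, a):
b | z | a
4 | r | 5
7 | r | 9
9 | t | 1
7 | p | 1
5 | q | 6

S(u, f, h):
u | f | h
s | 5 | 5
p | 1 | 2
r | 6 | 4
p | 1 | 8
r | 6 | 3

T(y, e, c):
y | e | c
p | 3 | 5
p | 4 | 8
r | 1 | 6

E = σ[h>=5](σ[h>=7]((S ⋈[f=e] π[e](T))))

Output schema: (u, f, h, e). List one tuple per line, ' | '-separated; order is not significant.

Per-node cardinality:
  S → 5
  T → 3
  π[e](T) → 3
  (S ⋈[f=e] π[e](T)) → 2
  σ[h>=7]((S ⋈[f=e] π[e](T))) → 1
  σ[h>=5](σ[h>=7]((S ⋈[f=e] π[e](T)))) → 1

== RESULT ==
u | f | h | e
p | 1 | 8 | 1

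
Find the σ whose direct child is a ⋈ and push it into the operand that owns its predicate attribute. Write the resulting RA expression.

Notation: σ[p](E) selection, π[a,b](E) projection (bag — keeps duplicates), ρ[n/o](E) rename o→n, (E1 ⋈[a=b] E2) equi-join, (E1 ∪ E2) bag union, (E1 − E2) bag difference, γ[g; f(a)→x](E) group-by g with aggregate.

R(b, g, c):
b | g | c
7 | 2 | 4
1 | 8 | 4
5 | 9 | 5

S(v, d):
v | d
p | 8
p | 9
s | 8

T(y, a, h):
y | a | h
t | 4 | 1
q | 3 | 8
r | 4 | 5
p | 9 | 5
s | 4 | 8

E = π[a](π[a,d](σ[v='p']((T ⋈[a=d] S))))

σ filters on v, owned by the right side.
E' = π[a](π[a,d]((T ⋈[a=d] σ[v='p'](S))))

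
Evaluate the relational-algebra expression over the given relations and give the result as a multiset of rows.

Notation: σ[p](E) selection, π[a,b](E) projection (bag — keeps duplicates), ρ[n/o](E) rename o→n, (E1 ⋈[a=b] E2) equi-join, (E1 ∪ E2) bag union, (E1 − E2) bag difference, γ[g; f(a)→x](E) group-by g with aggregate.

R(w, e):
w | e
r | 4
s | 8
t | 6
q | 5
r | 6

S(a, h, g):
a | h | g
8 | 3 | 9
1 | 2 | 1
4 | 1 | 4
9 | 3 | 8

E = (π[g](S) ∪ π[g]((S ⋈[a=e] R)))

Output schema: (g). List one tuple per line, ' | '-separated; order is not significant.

Subexpression sizes:
  S → 4
  π[g](S) → 4
  S → 4
  R → 5
  (S ⋈[a=e] R) → 2
  π[g]((S ⋈[a=e] R)) → 2
  (π[g](S) ∪ π[g]((S ⋈[a=e] R))) → 6

== RESULT ==
g
1
4
4
8
9
9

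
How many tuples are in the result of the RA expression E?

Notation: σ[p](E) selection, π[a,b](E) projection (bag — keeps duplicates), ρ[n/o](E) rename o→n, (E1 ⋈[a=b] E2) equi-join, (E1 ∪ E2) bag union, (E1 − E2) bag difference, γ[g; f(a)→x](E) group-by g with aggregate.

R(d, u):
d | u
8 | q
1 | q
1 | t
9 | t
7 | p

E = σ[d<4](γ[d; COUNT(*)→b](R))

Per-node cardinality:
  R → 5
  γ[d; COUNT(*)→b](R) → 4
  σ[d<4](γ[d; COUNT(*)→b](R)) → 1

|E| = 1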